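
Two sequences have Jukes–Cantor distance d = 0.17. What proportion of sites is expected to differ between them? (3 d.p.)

0.152

p = (3/4)(1 − e^(−4d/3)) = 0.75 × (1 − e^(-0.226667)) = 0.75 × (1 − 0.797186) = 0.152111.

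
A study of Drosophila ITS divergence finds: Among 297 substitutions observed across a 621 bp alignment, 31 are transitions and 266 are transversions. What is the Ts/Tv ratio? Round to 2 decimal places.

R = 31/266 = 0.116541… ≈ 0.12 (to 2 d.p.).

0.12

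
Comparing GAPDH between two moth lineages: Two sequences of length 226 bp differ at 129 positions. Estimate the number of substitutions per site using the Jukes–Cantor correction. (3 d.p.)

1.074

p = 129/226 ≈ 0.570796.
d = −(3/4) ln(1 − 4p/3) = −0.75 ln(1 − 0.761061) = −0.75 ln(0.238939)
  = −0.75 × (-1.431547) = 1.073660 substitutions/site.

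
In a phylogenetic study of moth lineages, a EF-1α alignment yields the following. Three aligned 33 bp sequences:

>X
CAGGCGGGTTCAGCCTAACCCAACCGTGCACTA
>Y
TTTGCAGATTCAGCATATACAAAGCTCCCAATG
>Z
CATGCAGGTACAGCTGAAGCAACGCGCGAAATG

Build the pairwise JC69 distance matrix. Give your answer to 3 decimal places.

d(X,Y) = 0.699, d(X,Z) = 0.559, d(Y,Z) = 0.497

X–Y: 15/33 sites differ → p ≈ 0.454545, d = −0.75 ln(1 − 0.60606) = 0.698667 ≈ 0.699.
X–Z: 13/33 sites differ → p ≈ 0.393939, d = −0.75 ln(1 − 0.525252) = 0.558728 ≈ 0.559.
Y–Z: 12/33 sites differ → p ≈ 0.363636, d = −0.75 ln(1 − 0.484848) = 0.497470 ≈ 0.497.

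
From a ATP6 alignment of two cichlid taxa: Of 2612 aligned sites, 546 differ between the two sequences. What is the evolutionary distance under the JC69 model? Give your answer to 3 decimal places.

p = 546/2612 ≈ 0.209035.
d = −(3/4) ln(1 − 4p/3) = −0.75 ln(1 − 0.278713) = −0.75 ln(0.721287)
  = −0.75 × (-0.326718) = 0.245039 substitutions/site.

0.245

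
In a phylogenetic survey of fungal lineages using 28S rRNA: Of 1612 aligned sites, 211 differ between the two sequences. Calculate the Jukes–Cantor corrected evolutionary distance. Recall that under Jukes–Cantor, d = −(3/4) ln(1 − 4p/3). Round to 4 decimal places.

0.1438

p = 211/1612 ≈ 0.130893.
d = −(3/4) ln(1 − 4p/3) = −0.75 ln(1 − 0.174524) = −0.75 ln(0.825476)
  = −0.75 × (-0.191795) = 0.143846 substitutions/site.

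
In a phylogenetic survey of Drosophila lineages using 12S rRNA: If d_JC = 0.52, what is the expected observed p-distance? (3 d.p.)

0.375

p = (3/4)(1 − e^(−4d/3)) = 0.75 × (1 − e^(-0.693333)) = 0.75 × (1 − 0.499907) = 0.375070.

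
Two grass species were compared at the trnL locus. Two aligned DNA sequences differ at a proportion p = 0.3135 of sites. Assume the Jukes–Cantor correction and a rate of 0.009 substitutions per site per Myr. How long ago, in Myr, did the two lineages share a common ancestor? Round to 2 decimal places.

d = −(3/4) ln(1 − 4p/3) = −0.75 ln(1 − 0.418) = −0.75 ln(0.582)
  = −0.75 × (-0.541285) = 0.405964 substitutions/site.
Under a molecular clock d = 2μt, so t = d/(2μ) = 0.405964 / (2 × 0.009) = 22.55 Myr.

22.55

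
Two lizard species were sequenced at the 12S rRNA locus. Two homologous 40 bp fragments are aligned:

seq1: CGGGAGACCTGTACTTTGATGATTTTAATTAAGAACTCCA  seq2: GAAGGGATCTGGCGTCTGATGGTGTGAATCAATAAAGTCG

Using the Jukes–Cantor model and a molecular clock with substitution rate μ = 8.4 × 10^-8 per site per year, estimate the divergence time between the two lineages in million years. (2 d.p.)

The sequences differ at 18 of 40 sites, so p = 18/40 = 0.45.
d = −(3/4) ln(1 − 4p/3) = −0.75 ln(1 − 0.6) = −0.75 ln(0.4)
  = −0.75 × (-0.916291) = 0.687218 substitutions/site.
Under a molecular clock d = 2μt, so t = d/(2μ) = 0.687218 / (2 × 8.4 × 10^-8) = 4.09 million years.

4.09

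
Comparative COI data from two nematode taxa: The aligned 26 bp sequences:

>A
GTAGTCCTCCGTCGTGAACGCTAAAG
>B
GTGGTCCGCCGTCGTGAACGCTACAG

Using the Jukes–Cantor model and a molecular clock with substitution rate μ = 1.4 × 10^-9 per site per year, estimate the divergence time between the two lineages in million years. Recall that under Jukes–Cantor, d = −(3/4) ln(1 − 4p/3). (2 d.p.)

44.75

The sequences differ at 3 of 26 sites (3, 8, 24), so p = 3/26 ≈ 0.115385.
d = −(3/4) ln(1 − 4p/3) = −0.75 ln(1 − 0.153847) = −0.75 ln(0.846153)
  = −0.75 × (-0.167055) = 0.125291 substitutions/site.
Under a molecular clock d = 2μt, so t = d/(2μ) = 0.125291 / (2 × 1.4 × 10^-9) = 44.75 million years.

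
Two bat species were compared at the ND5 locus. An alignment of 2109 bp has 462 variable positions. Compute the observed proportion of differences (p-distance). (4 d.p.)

p = 462/2109 = 0.219061… ≈ 0.2191 (to 4 d.p.).

0.2191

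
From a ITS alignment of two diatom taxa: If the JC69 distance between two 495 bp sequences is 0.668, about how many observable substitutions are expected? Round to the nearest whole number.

Invert JC69: p = (3/4)(1 − e^(−4d/3)) = 0.75 × (1 − e^(-0.890667)) = 0.75 × (1 − 0.410382) = 0.442214.
Expected differing sites = pL ≈ 0.442214 × 495 = 218.89593 ≈ 219.

219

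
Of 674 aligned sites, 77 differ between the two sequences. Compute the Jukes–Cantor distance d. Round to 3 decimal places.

p = 77/674 ≈ 0.114243.
d = −(3/4) ln(1 − 4p/3) = −0.75 ln(1 − 0.152324) = −0.75 ln(0.847676)
  = −0.75 × (-0.165257) = 0.123943 substitutions/site.

0.124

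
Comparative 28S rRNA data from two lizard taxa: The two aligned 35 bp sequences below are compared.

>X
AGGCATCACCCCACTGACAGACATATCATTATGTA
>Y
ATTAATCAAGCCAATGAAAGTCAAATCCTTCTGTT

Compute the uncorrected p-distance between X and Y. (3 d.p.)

The sequences differ at 12 of 35 positions.
p = 12/35 = 0.342857… ≈ 0.343 (to 3 d.p.).

0.343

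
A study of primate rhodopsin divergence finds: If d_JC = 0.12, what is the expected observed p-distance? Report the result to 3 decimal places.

0.111

p = (3/4)(1 − e^(−4d/3)) = 0.75 × (1 − e^(-0.16)) = 0.75 × (1 − 0.852144) = 0.110892.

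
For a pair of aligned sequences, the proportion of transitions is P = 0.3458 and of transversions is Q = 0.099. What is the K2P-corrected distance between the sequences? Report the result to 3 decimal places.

0.837

Under the Kimura two-parameter model, d = −½ ln(1 − 2P − Q) − ¼ ln(1 − 2Q).
1 − 2P − Q = 0.2094, giving −½ ln(0.2094) = 0.781754.
1 − 2Q = 0.802, giving −¼ ln(0.802) = 0.055162.
d = 0.781754 + 0.055162 = 0.836916.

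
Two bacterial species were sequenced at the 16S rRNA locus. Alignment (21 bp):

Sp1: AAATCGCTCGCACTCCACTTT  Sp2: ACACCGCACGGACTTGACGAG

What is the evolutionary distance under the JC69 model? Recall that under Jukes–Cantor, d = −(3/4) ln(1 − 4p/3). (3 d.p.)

The sequences differ at 9 of 21 sites (2, 4, 8, 11, 15, 16, 19, 20, 21), so p = 9/21 ≈ 0.428571.
d = −(3/4) ln(1 − 4p/3) = −0.75 ln(1 − 0.571428) = −0.75 ln(0.428572)
  = −0.75 × (-0.847297) = 0.635473 substitutions/site.

0.635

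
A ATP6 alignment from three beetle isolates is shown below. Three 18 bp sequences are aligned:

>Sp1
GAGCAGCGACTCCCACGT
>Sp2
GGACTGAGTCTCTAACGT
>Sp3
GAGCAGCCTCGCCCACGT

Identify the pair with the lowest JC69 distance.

Sp1–Sp2: 7/18 differ, p = 0.389, d = 0.548.
Sp1–Sp3: 3/18 differ, p = 0.167, d = 0.188.
Sp2–Sp3: 8/18 differ, p = 0.444, d = 0.673.
The smallest distance is between Sp1 and Sp3.

Sp1 and Sp3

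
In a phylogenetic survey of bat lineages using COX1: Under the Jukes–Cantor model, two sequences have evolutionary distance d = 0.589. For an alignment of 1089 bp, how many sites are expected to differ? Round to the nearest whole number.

444

Invert JC69: p = (3/4)(1 − e^(−4d/3)) = 0.75 × (1 − e^(-0.785333)) = 0.75 × (1 − 0.455968) = 0.408024.
Expected differing sites = pL ≈ 0.408024 × 1089 = 444.338136 ≈ 444.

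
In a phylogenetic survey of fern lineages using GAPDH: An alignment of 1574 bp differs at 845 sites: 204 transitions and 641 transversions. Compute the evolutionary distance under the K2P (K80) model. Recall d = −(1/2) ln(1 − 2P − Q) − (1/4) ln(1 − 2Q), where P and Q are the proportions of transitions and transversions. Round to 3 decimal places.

P = 204/1574 ≈ 0.129606 and Q = 641/1574 ≈ 0.407243.
Under the Kimura two-parameter model, d = −½ ln(1 − 2P − Q) − ¼ ln(1 − 2Q).
1 − 2P − Q = 0.333545, giving −½ ln(0.333545) = 0.548989.
1 − 2Q = 0.185514, giving −¼ ln(0.185514) = 0.421156.
d = 0.548989 + 0.421156 = 0.970145.

0.970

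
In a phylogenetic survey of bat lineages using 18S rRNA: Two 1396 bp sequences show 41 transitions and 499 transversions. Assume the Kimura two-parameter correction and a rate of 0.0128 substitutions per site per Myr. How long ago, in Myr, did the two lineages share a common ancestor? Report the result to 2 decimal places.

22.77

P = 41/1396 ≈ 0.02937 and Q = 499/1396 ≈ 0.35745.
Under the Kimura two-parameter model, d = −½ ln(1 − 2P − Q) − ¼ ln(1 − 2Q).
1 − 2P − Q = 0.58381, giving −½ ln(0.58381) = 0.269090.
1 − 2Q = 0.2851, giving −¼ ln(0.2851) = 0.313729.
d = 0.269090 + 0.313729 = 0.582819.
Under a molecular clock d = 2μt, so t = d/(2μ) = 0.582819 / (2 × 0.0128) = 22.77 Myr.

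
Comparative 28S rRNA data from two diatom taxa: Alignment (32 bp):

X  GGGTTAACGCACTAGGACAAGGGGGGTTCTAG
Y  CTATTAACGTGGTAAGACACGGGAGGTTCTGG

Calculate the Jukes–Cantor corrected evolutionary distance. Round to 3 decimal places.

0.404

The sequences differ at 10 of 32 sites (1, 2, 3, 10, 11, 12, 15, 20, 24, 31), so p = 10/32 = 0.3125.
d = −(3/4) ln(1 − 4p/3) = −0.75 ln(1 − 0.416667) = −0.75 ln(0.583333)
  = −0.75 × (-0.538997) = 0.404248 substitutions/site.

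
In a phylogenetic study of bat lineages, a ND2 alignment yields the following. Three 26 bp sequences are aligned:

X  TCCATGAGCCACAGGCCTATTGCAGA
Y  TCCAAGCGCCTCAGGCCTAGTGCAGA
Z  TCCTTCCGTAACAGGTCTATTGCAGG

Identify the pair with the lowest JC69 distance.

X and Y

X–Y: 4/26 differ, p = 0.154, d = 0.172.
X–Z: 7/26 differ, p = 0.269, d = 0.334.
Y–Z: 9/26 differ, p = 0.346, d = 0.464.
The smallest distance is between X and Y.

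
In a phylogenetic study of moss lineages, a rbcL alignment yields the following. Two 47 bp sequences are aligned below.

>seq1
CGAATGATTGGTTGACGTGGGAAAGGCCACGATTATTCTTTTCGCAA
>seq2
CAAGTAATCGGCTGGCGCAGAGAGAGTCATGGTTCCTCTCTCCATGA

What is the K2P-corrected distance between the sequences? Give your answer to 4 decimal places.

1.2428

Of 47 sites, 21 differences are transitions and 1 are transversions, so P = 21/47 ≈ 0.446809 and Q = 1/47 ≈ 0.021277.
Under the Kimura two-parameter model, d = −½ ln(1 − 2P − Q) − ¼ ln(1 − 2Q).
1 − 2P − Q = 0.085105, giving −½ ln(0.085105) = 1.231935.
1 − 2Q = 0.957446, giving −¼ ln(0.957446) = 0.010871.
d = 1.231935 + 0.010871 = 1.242806.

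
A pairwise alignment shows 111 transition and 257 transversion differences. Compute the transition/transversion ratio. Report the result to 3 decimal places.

0.432

R = 111/257 = 0.431906… ≈ 0.432 (to 3 d.p.).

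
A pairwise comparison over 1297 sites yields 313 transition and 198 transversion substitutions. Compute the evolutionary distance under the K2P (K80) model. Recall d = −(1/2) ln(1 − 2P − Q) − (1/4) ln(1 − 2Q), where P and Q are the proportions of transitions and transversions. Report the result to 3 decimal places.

0.595

P = 313/1297 ≈ 0.241326 and Q = 198/1297 ≈ 0.15266.
Under the Kimura two-parameter model, d = −½ ln(1 − 2P − Q) − ¼ ln(1 − 2Q).
1 − 2P − Q = 0.364688, giving −½ ln(0.364688) = 0.504357.
1 − 2Q = 0.69468, giving −¼ ln(0.69468) = 0.091076.
d = 0.504357 + 0.091076 = 0.595433.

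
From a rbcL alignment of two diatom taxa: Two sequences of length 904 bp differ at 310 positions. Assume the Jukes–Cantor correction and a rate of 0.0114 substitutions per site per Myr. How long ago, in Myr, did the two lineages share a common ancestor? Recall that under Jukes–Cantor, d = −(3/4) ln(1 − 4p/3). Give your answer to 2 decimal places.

p = 310/904 ≈ 0.34292.
d = −(3/4) ln(1 − 4p/3) = −0.75 ln(1 − 0.457227) = −0.75 ln(0.542773)
  = −0.75 × (-0.611064) = 0.458298 substitutions/site.
Under a molecular clock d = 2μt, so t = d/(2μ) = 0.458298 / (2 × 0.0114) = 20.10 Myr.

20.10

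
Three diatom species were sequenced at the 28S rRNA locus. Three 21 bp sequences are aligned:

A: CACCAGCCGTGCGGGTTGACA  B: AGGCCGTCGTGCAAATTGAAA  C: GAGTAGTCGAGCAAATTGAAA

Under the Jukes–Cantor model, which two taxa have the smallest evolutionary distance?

A–B: 9/21 differ, p = 0.429, d = 0.635.
A–C: 9/21 differ, p = 0.429, d = 0.635.
B–C: 5/21 differ, p = 0.238, d = 0.286.
The smallest distance is between B and C.

B and C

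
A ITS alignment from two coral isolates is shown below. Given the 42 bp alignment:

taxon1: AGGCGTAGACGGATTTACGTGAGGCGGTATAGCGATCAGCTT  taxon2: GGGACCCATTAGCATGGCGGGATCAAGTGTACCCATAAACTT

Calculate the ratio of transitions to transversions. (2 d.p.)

Transitions are A↔G and C↔T; transversions are all other mismatches.
Transitions: 9. Transversions: 14.
R = 9/14 = 0.642857… ≈ 0.64 (to 2 d.p.).

0.64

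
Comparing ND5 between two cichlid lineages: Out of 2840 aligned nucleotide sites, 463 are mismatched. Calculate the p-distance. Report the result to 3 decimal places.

0.163

p = 463/2840 = 0.163028… ≈ 0.163 (to 3 d.p.).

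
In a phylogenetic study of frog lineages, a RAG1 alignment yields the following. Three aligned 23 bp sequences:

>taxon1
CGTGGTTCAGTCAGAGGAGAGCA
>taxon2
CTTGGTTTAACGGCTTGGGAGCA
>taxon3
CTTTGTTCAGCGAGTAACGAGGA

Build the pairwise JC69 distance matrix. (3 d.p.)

d(taxon1,taxon2) = 0.650, d(taxon1,taxon3) = 0.553, d(taxon2,taxon3) = 0.553

taxon1–taxon2: 10/23 sites differ → p ≈ 0.434783, d = −0.75 ln(1 − 0.579711) = 0.650110 ≈ 0.650.
taxon1–taxon3: 9/23 sites differ → p ≈ 0.391304, d = −0.75 ln(1 − 0.521739) = 0.553199 ≈ 0.553.
taxon2–taxon3: 9/23 sites differ → p ≈ 0.391304, d = −0.75 ln(1 − 0.521739) = 0.553199 ≈ 0.553.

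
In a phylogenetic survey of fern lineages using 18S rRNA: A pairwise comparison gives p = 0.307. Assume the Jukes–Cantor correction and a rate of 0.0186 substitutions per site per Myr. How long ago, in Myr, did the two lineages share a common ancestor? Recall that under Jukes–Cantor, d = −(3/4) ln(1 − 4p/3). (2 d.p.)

d = −(3/4) ln(1 − 4p/3) = −0.75 ln(1 − 0.409333) = −0.75 ln(0.590667)
  = −0.75 × (-0.526503) = 0.394877 substitutions/site.
Under a molecular clock d = 2μt, so t = d/(2μ) = 0.394877 / (2 × 0.0186) = 10.61 Myr.

10.61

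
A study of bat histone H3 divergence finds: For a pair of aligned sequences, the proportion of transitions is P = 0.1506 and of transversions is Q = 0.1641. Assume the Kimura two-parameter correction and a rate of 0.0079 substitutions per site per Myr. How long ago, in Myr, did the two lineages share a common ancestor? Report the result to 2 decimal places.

26.11

Under the Kimura two-parameter model, d = −½ ln(1 − 2P − Q) − ¼ ln(1 − 2Q).
1 − 2P − Q = 0.5347, giving −½ ln(0.5347) = 0.313025.
1 − 2Q = 0.6718, giving −¼ ln(0.6718) = 0.099449.
d = 0.313025 + 0.099449 = 0.412474.
Under a molecular clock d = 2μt, so t = d/(2μ) = 0.412474 / (2 × 0.0079) = 26.11 Myr.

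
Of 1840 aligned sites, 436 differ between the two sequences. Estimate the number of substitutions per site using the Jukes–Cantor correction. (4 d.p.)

0.2848

p = 436/1840 ≈ 0.236957.
d = −(3/4) ln(1 − 4p/3) = −0.75 ln(1 − 0.315943) = −0.75 ln(0.684057)
  = −0.75 × (-0.379714) = 0.284786 substitutions/site.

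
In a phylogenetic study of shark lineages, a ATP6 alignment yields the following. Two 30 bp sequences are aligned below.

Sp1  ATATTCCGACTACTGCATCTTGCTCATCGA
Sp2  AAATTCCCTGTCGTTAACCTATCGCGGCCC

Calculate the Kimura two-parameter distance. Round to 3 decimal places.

Of 30 sites, 2 differences are transitions and 14 are transversions, so P = 2/30 ≈ 0.066667 and Q = 14/30 ≈ 0.466667.
Under the Kimura two-parameter model, d = −½ ln(1 − 2P − Q) − ¼ ln(1 − 2Q).
1 − 2P − Q = 0.399999, giving −½ ln(0.399999) = 0.458147.
1 − 2Q = 0.066666, giving −¼ ln(0.066666) = 0.677015.
d = 0.458147 + 0.677015 = 1.135162.

1.135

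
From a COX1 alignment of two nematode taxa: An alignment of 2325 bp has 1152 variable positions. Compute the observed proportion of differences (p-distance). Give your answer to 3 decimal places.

0.495

p = 1152/2325 = 0.495483… ≈ 0.495 (to 3 d.p.).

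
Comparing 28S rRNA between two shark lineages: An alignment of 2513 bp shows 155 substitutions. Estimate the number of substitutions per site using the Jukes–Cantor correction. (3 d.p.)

p = 155/2513 ≈ 0.061679.
d = −(3/4) ln(1 − 4p/3) = −0.75 ln(1 − 0.082239) = −0.75 ln(0.917761)
  = −0.75 × (-0.085818) = 0.064364 substitutions/site.

0.064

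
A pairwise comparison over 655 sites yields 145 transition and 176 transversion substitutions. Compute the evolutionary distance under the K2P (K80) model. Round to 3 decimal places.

P = 145/655 ≈ 0.221374 and Q = 176/655 ≈ 0.268702.
Under the Kimura two-parameter model, d = −½ ln(1 − 2P − Q) − ¼ ln(1 − 2Q).
1 − 2P − Q = 0.28855, giving −½ ln(0.28855) = 0.621443.
1 − 2Q = 0.462596, giving −¼ ln(0.462596) = 0.192725.
d = 0.621443 + 0.192725 = 0.814168.

0.814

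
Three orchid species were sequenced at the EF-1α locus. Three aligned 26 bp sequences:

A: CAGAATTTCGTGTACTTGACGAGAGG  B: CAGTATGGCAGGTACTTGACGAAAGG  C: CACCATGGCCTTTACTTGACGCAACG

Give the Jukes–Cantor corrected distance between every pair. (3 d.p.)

d(A,B) = 0.276, d(A,C) = 0.464, d(B,C) = 0.334

A–B: 6/26 sites differ → p ≈ 0.230769, d = −0.75 ln(1 − 0.307692) = 0.275793 ≈ 0.276.
A–C: 9/26 sites differ → p ≈ 0.346154, d = −0.75 ln(1 − 0.461539) = 0.464280 ≈ 0.464.
B–C: 7/26 sites differ → p ≈ 0.269231, d = −0.75 ln(1 − 0.358975) = 0.333515 ≈ 0.334.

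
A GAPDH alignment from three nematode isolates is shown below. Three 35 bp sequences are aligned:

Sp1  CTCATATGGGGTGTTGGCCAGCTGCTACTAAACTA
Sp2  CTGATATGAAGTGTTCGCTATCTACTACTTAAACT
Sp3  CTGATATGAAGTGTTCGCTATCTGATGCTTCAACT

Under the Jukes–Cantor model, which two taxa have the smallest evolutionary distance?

Sp1–Sp2: 11/35 differ, p = 0.314, d = 0.407.
Sp1–Sp3: 13/35 differ, p = 0.371, d = 0.513.
Sp2–Sp3: 4/35 differ, p = 0.114, d = 0.124.
The smallest distance is between Sp2 and Sp3.

Sp2 and Sp3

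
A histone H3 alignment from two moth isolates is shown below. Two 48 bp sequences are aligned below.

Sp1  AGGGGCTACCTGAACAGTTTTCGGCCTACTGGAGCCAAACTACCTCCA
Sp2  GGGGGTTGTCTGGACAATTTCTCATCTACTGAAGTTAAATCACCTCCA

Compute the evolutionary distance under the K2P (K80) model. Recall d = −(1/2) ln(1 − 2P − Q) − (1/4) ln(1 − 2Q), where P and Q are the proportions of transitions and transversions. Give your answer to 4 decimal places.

0.5296

Of 48 sites, 15 differences are transitions and 1 are transversions, so P = 15/48 = 0.3125 and Q = 1/48 ≈ 0.020833.
Under the Kimura two-parameter model, d = −½ ln(1 − 2P − Q) − ¼ ln(1 − 2Q).
1 − 2P − Q = 0.354167, giving −½ ln(0.354167) = 0.518993.
1 − 2Q = 0.958334, giving −¼ ln(0.958334) = 0.010640.
d = 0.518993 + 0.010640 = 0.529633.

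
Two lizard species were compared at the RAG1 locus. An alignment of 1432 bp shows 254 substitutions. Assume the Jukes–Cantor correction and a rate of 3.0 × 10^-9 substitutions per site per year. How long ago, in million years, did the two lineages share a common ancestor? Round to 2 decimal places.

p = 254/1432 ≈ 0.177374.
d = −(3/4) ln(1 − 4p/3) = −0.75 ln(1 − 0.236499) = −0.75 ln(0.763501)
  = −0.75 × (-0.269841) = 0.202381 substitutions/site.
Under a molecular clock d = 2μt, so t = d/(2μ) = 0.202381 / (2 × 3.0 × 10^-9) = 33.73 million years.

33.73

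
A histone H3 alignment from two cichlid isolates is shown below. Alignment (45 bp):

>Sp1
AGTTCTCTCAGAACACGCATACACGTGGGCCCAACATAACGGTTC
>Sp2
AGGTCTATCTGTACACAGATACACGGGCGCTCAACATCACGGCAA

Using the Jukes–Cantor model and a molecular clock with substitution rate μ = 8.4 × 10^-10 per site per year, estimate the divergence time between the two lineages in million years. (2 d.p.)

The sequences differ at 13 of 45 sites, so p = 13/45 ≈ 0.288889.
d = −(3/4) ln(1 − 4p/3) = −0.75 ln(1 − 0.385185) = −0.75 ln(0.614815)
  = −0.75 × (-0.486434) = 0.364826 substitutions/site.
Under a molecular clock d = 2μt, so t = d/(2μ) = 0.364826 / (2 × 8.4 × 10^-10) = 217.16 million years.

217.16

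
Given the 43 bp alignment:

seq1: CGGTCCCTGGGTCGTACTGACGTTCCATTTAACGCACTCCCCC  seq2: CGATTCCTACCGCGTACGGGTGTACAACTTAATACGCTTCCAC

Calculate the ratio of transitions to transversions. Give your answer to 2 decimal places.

Transitions are A↔G and C↔T; transversions are all other mismatches.
Transitions: 10. Transversions: 7.
R = 10/7 = 1.428571… ≈ 1.43 (to 2 d.p.).

1.43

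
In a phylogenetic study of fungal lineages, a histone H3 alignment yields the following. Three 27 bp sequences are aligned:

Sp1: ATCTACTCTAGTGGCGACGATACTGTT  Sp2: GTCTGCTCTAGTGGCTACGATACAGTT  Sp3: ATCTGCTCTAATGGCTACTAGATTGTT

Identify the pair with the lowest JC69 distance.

Sp1–Sp2: 4/27 differ, p = 0.148, d = 0.165.
Sp1–Sp3: 6/27 differ, p = 0.222, d = 0.264.
Sp2–Sp3: 6/27 differ, p = 0.222, d = 0.264.
The smallest distance is between Sp1 and Sp2.

Sp1 and Sp2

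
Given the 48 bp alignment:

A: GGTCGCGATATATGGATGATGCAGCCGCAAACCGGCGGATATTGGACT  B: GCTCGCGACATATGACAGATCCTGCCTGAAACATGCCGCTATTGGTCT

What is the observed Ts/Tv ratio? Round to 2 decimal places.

Transitions are A↔G and C↔T; transversions are all other mismatches.
Transitions: 2. Transversions: 12.
R = 2/12 = 0.166666… ≈ 0.17 (to 2 d.p.).

0.17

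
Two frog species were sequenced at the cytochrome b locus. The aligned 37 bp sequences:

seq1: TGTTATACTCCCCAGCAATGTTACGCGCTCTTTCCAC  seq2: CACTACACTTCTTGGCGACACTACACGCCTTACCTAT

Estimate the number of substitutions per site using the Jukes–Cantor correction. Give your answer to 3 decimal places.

0.866

The sequences differ at 19 of 37 sites, so p = 19/37 ≈ 0.513514.
d = −(3/4) ln(1 − 4p/3) = −0.75 ln(1 − 0.684685) = −0.75 ln(0.315315)
  = −0.75 × (-1.154183) = 0.865637 substitutions/site.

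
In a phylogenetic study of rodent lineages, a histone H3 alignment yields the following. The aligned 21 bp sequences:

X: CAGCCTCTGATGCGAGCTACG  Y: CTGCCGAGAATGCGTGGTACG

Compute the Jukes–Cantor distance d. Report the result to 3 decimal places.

The sequences differ at 7 of 21 sites (2, 6, 7, 8, 9, 15, 17), so p = 7/21 ≈ 0.333333.
d = −(3/4) ln(1 − 4p/3) = −0.75 ln(1 − 0.444444) = −0.75 ln(0.555556)
  = −0.75 × (-0.587786) = 0.440840 substitutions/site.

0.441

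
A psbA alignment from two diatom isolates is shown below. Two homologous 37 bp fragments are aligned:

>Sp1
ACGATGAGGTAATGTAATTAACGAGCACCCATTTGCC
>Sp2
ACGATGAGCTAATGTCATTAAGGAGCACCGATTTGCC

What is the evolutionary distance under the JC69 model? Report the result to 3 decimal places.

The sequences differ at 4 of 37 sites (9, 16, 22, 30), so p = 4/37 ≈ 0.108108.
d = −(3/4) ln(1 − 4p/3) = −0.75 ln(1 − 0.144144) = −0.75 ln(0.855856)
  = −0.75 × (-0.155653) = 0.116740 substitutions/site.

0.117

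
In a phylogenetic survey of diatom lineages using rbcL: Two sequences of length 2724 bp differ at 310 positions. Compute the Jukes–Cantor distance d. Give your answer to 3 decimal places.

0.123

p = 310/2724 ≈ 0.113803.
d = −(3/4) ln(1 − 4p/3) = −0.75 ln(1 − 0.151737) = −0.75 ln(0.848263)
  = −0.75 × (-0.164565) = 0.123424 substitutions/site.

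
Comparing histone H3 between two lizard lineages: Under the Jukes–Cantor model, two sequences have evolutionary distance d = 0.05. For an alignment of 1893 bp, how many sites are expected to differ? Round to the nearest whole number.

92

Invert JC69: p = (3/4)(1 − e^(−4d/3)) = 0.75 × (1 − e^(-0.066667)) = 0.75 × (1 − 0.935507) = 0.048370.
Expected differing sites = pL ≈ 0.048370 × 1893 = 91.56441 ≈ 92.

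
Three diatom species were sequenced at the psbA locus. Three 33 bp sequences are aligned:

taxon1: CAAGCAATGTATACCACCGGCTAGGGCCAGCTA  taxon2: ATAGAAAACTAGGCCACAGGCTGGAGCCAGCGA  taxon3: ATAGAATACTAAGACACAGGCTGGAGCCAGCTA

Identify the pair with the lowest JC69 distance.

taxon2 and taxon3

taxon1–taxon2: 11/33 differ, p = 0.333, d = 0.441.
taxon1–taxon3: 12/33 differ, p = 0.364, d = 0.497.
taxon2–taxon3: 4/33 differ, p = 0.121, d = 0.132.
The smallest distance is between taxon2 and taxon3.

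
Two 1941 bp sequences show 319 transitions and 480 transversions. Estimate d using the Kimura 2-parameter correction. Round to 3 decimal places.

0.600

P = 319/1941 ≈ 0.164348 and Q = 480/1941 ≈ 0.247295.
Under the Kimura two-parameter model, d = −½ ln(1 − 2P − Q) − ¼ ln(1 − 2Q).
1 − 2P − Q = 0.424009, giving −½ ln(0.424009) = 0.429000.
1 − 2Q = 0.50541, giving −¼ ln(0.50541) = 0.170596.
d = 0.429000 + 0.170596 = 0.599596.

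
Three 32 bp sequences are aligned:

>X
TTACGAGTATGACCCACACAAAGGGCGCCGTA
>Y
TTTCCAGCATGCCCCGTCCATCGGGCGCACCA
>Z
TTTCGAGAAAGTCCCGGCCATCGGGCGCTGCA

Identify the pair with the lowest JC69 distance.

X–Y: 12/32 differ, p = 0.375, d = 0.520.
X–Z: 11/32 differ, p = 0.344, d = 0.460.
Y–Z: 7/32 differ, p = 0.219, d = 0.259.
The smallest distance is between Y and Z.

Y and Z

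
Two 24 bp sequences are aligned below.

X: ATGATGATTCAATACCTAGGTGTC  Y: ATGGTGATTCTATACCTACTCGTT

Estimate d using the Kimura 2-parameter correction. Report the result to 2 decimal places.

0.31

Of 24 sites, 3 differences are transitions and 3 are transversions, so P = 3/24 = 0.125 and Q = 3/24 = 0.125.
Under the Kimura two-parameter model, d = −½ ln(1 − 2P − Q) − ¼ ln(1 − 2Q).
1 − 2P − Q = 0.625, giving −½ ln(0.625) = 0.235002.
1 − 2Q = 0.75, giving −¼ ln(0.75) = 0.071921.
d = 0.235002 + 0.071921 = 0.306923.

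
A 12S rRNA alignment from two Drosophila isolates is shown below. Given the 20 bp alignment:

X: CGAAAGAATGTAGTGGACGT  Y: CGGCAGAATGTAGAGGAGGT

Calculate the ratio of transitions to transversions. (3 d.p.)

0.333

Transitions are A↔G and C↔T; transversions are all other mismatches.
Transitions: 1. Transversions: 3.
R = 1/3 = 0.333333… ≈ 0.333 (to 3 d.p.).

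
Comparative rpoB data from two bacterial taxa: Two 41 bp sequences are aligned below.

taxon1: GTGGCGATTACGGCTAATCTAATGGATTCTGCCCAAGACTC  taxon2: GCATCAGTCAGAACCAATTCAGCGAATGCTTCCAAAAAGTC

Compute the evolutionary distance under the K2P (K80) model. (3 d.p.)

Of 41 sites, 14 differences are transitions and 6 are transversions, so P = 14/41 ≈ 0.341463 and Q = 6/41 ≈ 0.146341.
Under the Kimura two-parameter model, d = −½ ln(1 − 2P − Q) − ¼ ln(1 − 2Q).
1 − 2P − Q = 0.170733, giving −½ ln(0.170733) = 0.883827.
1 − 2Q = 0.707318, giving −¼ ln(0.707318) = 0.086569.
d = 0.883827 + 0.086569 = 0.970396.

0.970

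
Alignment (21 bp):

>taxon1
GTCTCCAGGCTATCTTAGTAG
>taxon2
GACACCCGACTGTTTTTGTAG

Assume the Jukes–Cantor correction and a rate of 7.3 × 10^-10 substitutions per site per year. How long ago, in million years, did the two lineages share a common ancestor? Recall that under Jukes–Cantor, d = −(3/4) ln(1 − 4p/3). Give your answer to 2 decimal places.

The sequences differ at 7 of 21 sites (2, 4, 7, 9, 12, 14, 17), so p = 7/21 ≈ 0.333333.
d = −(3/4) ln(1 − 4p/3) = −0.75 ln(1 − 0.444444) = −0.75 ln(0.555556)
  = −0.75 × (-0.587786) = 0.440840 substitutions/site.
Under a molecular clock d = 2μt, so t = d/(2μ) = 0.440840 / (2 × 7.3 × 10^-10) = 301.95 million years.

301.95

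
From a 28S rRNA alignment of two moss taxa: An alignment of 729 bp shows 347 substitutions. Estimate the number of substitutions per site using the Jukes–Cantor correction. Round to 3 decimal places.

0.755

p = 347/729 ≈ 0.475995.
d = −(3/4) ln(1 − 4p/3) = −0.75 ln(1 − 0.63466) = −0.75 ln(0.36534)
  = −0.75 × (-1.006927) = 0.755195 substitutions/site.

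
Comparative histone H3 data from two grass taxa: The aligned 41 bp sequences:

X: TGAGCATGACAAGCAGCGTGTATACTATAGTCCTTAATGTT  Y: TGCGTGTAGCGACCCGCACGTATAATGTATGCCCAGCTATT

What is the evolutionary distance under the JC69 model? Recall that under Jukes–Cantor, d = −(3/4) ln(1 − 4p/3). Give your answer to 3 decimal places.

The sequences differ at 19 of 41 sites, so p = 19/41 ≈ 0.463415.
d = −(3/4) ln(1 − 4p/3) = −0.75 ln(1 − 0.617887) = −0.75 ln(0.382113)
  = −0.75 × (-0.962039) = 0.721529 substitutions/site.

0.722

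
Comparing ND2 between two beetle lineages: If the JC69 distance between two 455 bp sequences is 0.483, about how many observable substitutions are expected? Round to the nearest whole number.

162

Invert JC69: p = (3/4)(1 − e^(−4d/3)) = 0.75 × (1 − e^(-0.644)) = 0.75 × (1 − 0.525187) = 0.356110.
Expected differing sites = pL ≈ 0.356110 × 455 = 162.03005 ≈ 162.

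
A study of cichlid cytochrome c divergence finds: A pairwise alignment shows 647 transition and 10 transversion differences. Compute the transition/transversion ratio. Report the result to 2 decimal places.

R = 647/10 = 64.70.

64.70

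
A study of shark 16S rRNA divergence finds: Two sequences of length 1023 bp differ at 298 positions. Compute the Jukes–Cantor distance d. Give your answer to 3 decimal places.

p = 298/1023 ≈ 0.2913.
d = −(3/4) ln(1 − 4p/3) = −0.75 ln(1 − 0.3884) = −0.75 ln(0.6116)
  = −0.75 × (-0.491677) = 0.368758 substitutions/site.

0.369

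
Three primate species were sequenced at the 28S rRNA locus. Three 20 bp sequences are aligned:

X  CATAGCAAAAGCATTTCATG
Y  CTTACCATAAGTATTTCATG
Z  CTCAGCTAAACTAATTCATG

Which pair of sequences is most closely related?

X and Y

X–Y: 4/20 differ, p = 0.200, d = 0.233.
X–Z: 6/20 differ, p = 0.300, d = 0.383.
Y–Z: 6/20 differ, p = 0.300, d = 0.383.
The smallest distance is between X and Y.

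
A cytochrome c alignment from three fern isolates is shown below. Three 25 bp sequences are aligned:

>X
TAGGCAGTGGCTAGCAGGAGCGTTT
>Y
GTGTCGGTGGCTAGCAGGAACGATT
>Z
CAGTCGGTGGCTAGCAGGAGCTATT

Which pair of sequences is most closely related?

X–Y: 6/25 differ, p = 0.240, d = 0.289.
X–Z: 5/25 differ, p = 0.200, d = 0.233.
Y–Z: 4/25 differ, p = 0.160, d = 0.180.
The smallest distance is between Y and Z.

Y and Z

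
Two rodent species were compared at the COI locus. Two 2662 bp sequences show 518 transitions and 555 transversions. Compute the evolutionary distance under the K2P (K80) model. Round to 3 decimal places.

P = 518/2662 ≈ 0.194591 and Q = 555/2662 ≈ 0.20849.
Under the Kimura two-parameter model, d = −½ ln(1 − 2P − Q) − ¼ ln(1 − 2Q).
1 − 2P − Q = 0.402328, giving −½ ln(0.402328) = 0.455244.
1 − 2Q = 0.58302, giving −¼ ln(0.58302) = 0.134883.
d = 0.455244 + 0.134883 = 0.590127.

0.590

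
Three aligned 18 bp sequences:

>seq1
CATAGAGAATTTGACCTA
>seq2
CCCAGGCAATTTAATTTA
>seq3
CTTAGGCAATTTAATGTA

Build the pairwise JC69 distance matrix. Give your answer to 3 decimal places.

d(seq1,seq2) = 0.548, d(seq1,seq3) = 0.441, d(seq2,seq3) = 0.188

seq1–seq2: 7/18 sites differ → p ≈ 0.388889, d = −0.75 ln(1 − 0.518519) = 0.548166 ≈ 0.548.
seq1–seq3: 6/18 sites differ → p ≈ 0.333333, d = −0.75 ln(1 − 0.444444) = 0.440839 ≈ 0.441.
seq2–seq3: 3/18 sites differ → p ≈ 0.166667, d = −0.75 ln(1 − 0.222223) = 0.188487 ≈ 0.188.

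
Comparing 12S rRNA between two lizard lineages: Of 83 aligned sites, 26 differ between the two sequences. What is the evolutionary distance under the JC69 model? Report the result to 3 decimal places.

p = 26/83 ≈ 0.313253.
d = −(3/4) ln(1 − 4p/3) = −0.75 ln(1 − 0.417671) = −0.75 ln(0.582329)
  = −0.75 × (-0.540720) = 0.405540 substitutions/site.

0.406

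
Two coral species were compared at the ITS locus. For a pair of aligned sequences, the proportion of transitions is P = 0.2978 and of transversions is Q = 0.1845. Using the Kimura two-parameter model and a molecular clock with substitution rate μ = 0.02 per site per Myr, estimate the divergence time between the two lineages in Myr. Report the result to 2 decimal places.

Under the Kimura two-parameter model, d = −½ ln(1 − 2P − Q) − ¼ ln(1 − 2Q).
1 − 2P − Q = 0.2199, giving −½ ln(0.2199) = 0.757291.
1 − 2Q = 0.631, giving −¼ ln(0.631) = 0.115112.
d = 0.757291 + 0.115112 = 0.872403.
Under a molecular clock d = 2μt, so t = d/(2μ) = 0.872403 / (2 × 0.02) = 21.81 Myr.

21.81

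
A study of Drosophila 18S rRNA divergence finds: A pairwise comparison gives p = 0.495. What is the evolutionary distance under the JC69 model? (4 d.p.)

d = −(3/4) ln(1 − 4p/3) = −0.75 ln(1 − 0.66) = −0.75 ln(0.34)
  = −0.75 × (-1.078810) = 0.809108 substitutions/site.

0.8091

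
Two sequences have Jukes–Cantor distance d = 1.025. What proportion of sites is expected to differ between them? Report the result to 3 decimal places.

0.559

p = (3/4)(1 − e^(−4d/3)) = 0.75 × (1 − e^(-1.366667)) = 0.75 × (1 − 0.254955) = 0.558784.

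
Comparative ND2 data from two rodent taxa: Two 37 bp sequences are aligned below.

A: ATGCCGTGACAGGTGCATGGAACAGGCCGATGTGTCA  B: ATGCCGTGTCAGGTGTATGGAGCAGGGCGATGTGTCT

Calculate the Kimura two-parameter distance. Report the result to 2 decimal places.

Of 37 sites, 2 differences are transitions and 3 are transversions, so P = 2/37 ≈ 0.054054 and Q = 3/37 ≈ 0.081081.
Under the Kimura two-parameter model, d = −½ ln(1 − 2P − Q) − ¼ ln(1 − 2Q).
1 − 2P − Q = 0.810811, giving −½ ln(0.810811) = 0.104860.
1 − 2Q = 0.837838, giving −¼ ln(0.837838) = 0.044233.
d = 0.104860 + 0.044233 = 0.149093.

0.15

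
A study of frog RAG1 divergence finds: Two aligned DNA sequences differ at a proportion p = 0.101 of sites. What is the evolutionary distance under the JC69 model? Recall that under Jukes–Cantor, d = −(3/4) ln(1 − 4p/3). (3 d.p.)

0.108

d = −(3/4) ln(1 − 4p/3) = −0.75 ln(1 − 0.134667) = −0.75 ln(0.865333)
  = −0.75 × (-0.144641) = 0.108481 substitutions/site.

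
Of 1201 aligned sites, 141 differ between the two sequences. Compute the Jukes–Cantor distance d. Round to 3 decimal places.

p = 141/1201 ≈ 0.117402.
d = −(3/4) ln(1 − 4p/3) = −0.75 ln(1 − 0.156536) = −0.75 ln(0.843464)
  = −0.75 × (-0.170238) = 0.127679 substitutions/site.

0.128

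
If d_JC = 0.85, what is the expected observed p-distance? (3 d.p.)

0.509

p = (3/4)(1 − e^(−4d/3)) = 0.75 × (1 − e^(-1.133333)) = 0.75 × (1 − 0.321958) = 0.508532.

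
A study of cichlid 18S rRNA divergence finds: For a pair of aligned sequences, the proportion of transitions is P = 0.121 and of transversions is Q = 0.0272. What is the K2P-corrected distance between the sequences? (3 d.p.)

Under the Kimura two-parameter model, d = −½ ln(1 − 2P − Q) − ¼ ln(1 − 2Q).
1 − 2P − Q = 0.7308, giving −½ ln(0.7308) = 0.156808.
1 − 2Q = 0.9456, giving −¼ ln(0.9456) = 0.013984.
d = 0.156808 + 0.013984 = 0.170792.

0.171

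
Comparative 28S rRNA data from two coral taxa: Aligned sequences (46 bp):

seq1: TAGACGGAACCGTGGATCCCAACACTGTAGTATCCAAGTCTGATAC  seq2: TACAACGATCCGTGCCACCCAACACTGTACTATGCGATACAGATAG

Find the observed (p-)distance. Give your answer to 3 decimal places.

0.304

The sequences differ at 14 of 46 positions.
p = 14/46 = 0.304347… ≈ 0.304 (to 3 d.p.).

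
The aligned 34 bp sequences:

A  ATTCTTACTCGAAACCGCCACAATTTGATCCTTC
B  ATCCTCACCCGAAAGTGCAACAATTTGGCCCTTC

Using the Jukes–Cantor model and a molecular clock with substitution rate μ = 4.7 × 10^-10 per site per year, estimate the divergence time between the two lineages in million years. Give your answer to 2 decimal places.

300.38

The sequences differ at 8 of 34 sites (3, 6, 9, 15, 16, 19, 28, 29), so p = 8/34 ≈ 0.235294.
d = −(3/4) ln(1 − 4p/3) = −0.75 ln(1 − 0.313725) = −0.75 ln(0.686275)
  = −0.75 × (-0.376477) = 0.282358 substitutions/site.
Under a molecular clock d = 2μt, so t = d/(2μ) = 0.282358 / (2 × 4.7 × 10^-10) = 300.38 million years.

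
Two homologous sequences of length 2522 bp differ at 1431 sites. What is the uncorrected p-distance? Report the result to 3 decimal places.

0.567

p = 1431/2522 = 0.567406… ≈ 0.567 (to 3 d.p.).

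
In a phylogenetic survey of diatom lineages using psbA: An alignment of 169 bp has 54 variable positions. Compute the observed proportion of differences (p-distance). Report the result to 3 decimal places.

0.320

p = 54/169 = 0.319526… ≈ 0.320 (to 3 d.p.).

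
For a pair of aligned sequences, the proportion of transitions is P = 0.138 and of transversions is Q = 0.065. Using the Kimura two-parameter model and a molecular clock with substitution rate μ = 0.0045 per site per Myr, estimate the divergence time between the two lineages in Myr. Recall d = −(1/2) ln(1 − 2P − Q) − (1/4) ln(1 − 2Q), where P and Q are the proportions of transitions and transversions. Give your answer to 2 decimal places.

27.04

Under the Kimura two-parameter model, d = −½ ln(1 − 2P − Q) − ¼ ln(1 − 2Q).
1 − 2P − Q = 0.659, giving −½ ln(0.659) = 0.208516.
1 − 2Q = 0.87, giving −¼ ln(0.87) = 0.034816.
d = 0.208516 + 0.034816 = 0.243332.
Under a molecular clock d = 2μt, so t = d/(2μ) = 0.243332 / (2 × 0.0045) = 27.04 Myr.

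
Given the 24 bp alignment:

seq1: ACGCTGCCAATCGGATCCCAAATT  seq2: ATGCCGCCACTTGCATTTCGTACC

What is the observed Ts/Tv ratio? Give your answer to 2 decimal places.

2.67

Transitions are A↔G and C↔T; transversions are all other mismatches.
Transitions: 8. Transversions: 3.
R = 8/3 = 2.666666… ≈ 2.67 (to 2 d.p.).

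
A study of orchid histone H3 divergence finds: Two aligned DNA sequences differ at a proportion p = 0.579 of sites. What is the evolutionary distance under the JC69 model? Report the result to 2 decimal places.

1.11

d = −(3/4) ln(1 − 4p/3) = −0.75 ln(1 − 0.772) = −0.75 ln(0.228)
  = −0.75 × (-1.478410) = 1.108808 substitutions/site.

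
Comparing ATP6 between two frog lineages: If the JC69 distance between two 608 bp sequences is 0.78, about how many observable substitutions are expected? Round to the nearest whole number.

295

Invert JC69: p = (3/4)(1 − e^(−4d/3)) = 0.75 × (1 − e^(-1.04)) = 0.75 × (1 − 0.353455) = 0.484909.
Expected differing sites = pL ≈ 0.484909 × 608 = 294.824672 ≈ 295.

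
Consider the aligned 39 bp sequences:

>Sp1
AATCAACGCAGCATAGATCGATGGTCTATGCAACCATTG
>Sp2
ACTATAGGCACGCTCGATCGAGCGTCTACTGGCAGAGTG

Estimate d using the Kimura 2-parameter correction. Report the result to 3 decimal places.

0.789

Of 39 sites, 2 differences are transitions and 16 are transversions, so P = 2/39 ≈ 0.051282 and Q = 16/39 ≈ 0.410256.
Under the Kimura two-parameter model, d = −½ ln(1 − 2P − Q) − ¼ ln(1 − 2Q).
1 − 2P − Q = 0.48718, giving −½ ln(0.48718) = 0.359561.
1 − 2Q = 0.179488, giving −¼ ln(0.179488) = 0.429412.
d = 0.359561 + 0.429412 = 0.788973.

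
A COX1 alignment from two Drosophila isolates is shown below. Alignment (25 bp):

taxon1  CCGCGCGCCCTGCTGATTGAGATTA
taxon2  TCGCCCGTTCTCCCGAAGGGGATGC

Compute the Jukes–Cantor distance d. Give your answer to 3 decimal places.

The sequences differ at 11 of 25 sites, so p = 11/25 = 0.44.
d = −(3/4) ln(1 − 4p/3) = −0.75 ln(1 − 0.586667) = −0.75 ln(0.413333)
  = −0.75 × (-0.883502) = 0.662627 substitutions/site.

0.663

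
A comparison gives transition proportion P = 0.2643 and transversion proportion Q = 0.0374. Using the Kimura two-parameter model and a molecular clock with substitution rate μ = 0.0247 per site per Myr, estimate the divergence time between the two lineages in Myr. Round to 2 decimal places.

Under the Kimura two-parameter model, d = −½ ln(1 − 2P − Q) − ¼ ln(1 − 2Q).
1 − 2P − Q = 0.434, giving −½ ln(0.434) = 0.417355.
1 − 2Q = 0.9252, giving −¼ ln(0.9252) = 0.019436.
d = 0.417355 + 0.019436 = 0.436791.
Under a molecular clock d = 2μt, so t = d/(2μ) = 0.436791 / (2 × 0.0247) = 8.84 Myr.

8.84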